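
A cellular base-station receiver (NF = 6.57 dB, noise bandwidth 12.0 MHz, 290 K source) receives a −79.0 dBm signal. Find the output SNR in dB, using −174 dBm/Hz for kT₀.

Noise floor: N = −174 + 10 log₁₀(B) + NF
10 log₁₀(1.20×10⁷) = 70.79 dB
N = −174 + 70.79 + 6.57 = −96.64 dBm
SNR = P_sig − N = −79.0 − (−96.64) = 17.64 dB → 17.6 dB

17.6 dB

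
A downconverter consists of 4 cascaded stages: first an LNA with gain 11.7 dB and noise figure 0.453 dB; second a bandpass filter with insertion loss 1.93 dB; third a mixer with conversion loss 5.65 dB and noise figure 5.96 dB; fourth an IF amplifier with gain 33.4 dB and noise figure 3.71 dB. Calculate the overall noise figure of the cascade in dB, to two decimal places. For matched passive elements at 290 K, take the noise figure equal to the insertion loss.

Convert to linear (a loss of L dB is a gain of −L dB): F_i = 10^(NF_i/10), G_i = 10^(G_i,dB/10)
  Stage 1: F_1 = 10^(0.453/10) = 1.110, G_1 = 10^(11.7/10) = 14.79
  Stage 2: F_2 = 10^(1.93/10) = 1.560, G_2 = 10^(−1.93/10) = 0.6412
  Stage 3: F_3 = 10^(5.96/10) = 3.945, G_3 = 10^(−5.65/10) = 0.2723
  Stage 4: F_4 = 10^(3.71/10) = 2.350, G_4 = 10^(33.4/10) = 2188
Friis cascade:
  F = 1.110 + (1.560 − 1)/14.79 + (3.945 − 1)/9.484 + (2.350 − 1)/2.582 = 1.981
NF = 10 log₁₀(1.981) = 2.97 dB

2.97 dB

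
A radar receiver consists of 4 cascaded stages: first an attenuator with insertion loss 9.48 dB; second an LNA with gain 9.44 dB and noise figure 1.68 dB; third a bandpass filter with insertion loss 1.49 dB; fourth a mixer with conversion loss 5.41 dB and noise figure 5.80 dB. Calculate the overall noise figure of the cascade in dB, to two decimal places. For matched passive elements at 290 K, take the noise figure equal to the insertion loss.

12.42 dB

Convert to linear (a loss of L dB is a gain of −L dB): F_i = 10^(NF_i/10), G_i = 10^(G_i,dB/10)
  Stage 1: F_1 = 10^(9.48/10) = 8.872, G_1 = 10^(−9.48/10) = 0.1127
  Stage 2: F_2 = 10^(1.68/10) = 1.472, G_2 = 10^(9.44/10) = 8.790
  Stage 3: F_3 = 10^(1.49/10) = 1.409, G_3 = 10^(−1.49/10) = 0.7096
  Stage 4: F_4 = 10^(5.80/10) = 3.802, G_4 = 10^(−5.41/10) = 0.2877
Friis cascade:
  F = 8.872 + (1.472 − 1)/0.1127 + (1.409 − 1)/0.9908 + (3.802 − 1)/0.7031 = 17.46
NF = 10 log₁₀(17.46) = 12.42 dB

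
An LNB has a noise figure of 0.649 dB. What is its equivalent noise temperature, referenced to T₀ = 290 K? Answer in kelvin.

46.7 K

F = 10^(0.649/10) = 1.16118
T_e = (F − 1)·T₀ = (1.16118 − 1) × 290 = 46.7 K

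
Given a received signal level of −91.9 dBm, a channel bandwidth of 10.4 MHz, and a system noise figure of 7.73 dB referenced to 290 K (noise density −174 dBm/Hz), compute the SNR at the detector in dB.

4.2 dB

Noise floor: N = −174 + 10 log₁₀(B) + NF
10 log₁₀(1.04×10⁷) = 70.17 dB
N = −174 + 70.17 + 7.73 = −96.10 dBm
SNR = P_sig − N = −91.9 − (−96.10) = 4.20 dB → 4.2 dB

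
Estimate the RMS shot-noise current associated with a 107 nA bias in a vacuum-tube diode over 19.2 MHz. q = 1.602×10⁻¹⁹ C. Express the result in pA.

I_n = √(2qI·B)
2qI·B = 2 × 1.602×10⁻¹⁹ × 1.07×10⁻⁷ × 1.92×10⁷ = 6.58×10⁻¹⁹ A²
I_n = √(6.58×10⁻¹⁹) = 8.11×10⁻¹⁰ A = 811 pA

811 pA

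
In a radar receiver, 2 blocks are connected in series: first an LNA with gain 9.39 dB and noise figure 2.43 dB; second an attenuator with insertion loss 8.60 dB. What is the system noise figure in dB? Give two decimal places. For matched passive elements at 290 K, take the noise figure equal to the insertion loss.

Convert to linear (a loss of L dB is a gain of −L dB): F_i = 10^(NF_i/10), G_i = 10^(G_i,dB/10)
  Stage 1: F_1 = 10^(2.43/10) = 1.750, G_1 = 10^(9.39/10) = 8.690
  Stage 2: F_2 = 10^(8.60/10) = 7.244, G_2 = 10^(−8.60/10) = 0.1380
Friis cascade:
  F = 1.750 + (7.244 − 1)/8.690 = 2.468
NF = 10 log₁₀(2.468) = 3.92 dB

3.92 dB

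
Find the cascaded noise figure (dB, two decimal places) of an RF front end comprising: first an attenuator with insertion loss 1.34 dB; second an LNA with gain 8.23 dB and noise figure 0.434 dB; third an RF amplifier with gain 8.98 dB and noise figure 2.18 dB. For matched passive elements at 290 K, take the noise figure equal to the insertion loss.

2.14 dB

Convert to linear (a loss of L dB is a gain of −L dB): F_i = 10^(NF_i/10), G_i = 10^(G_i,dB/10)
  Stage 1: F_1 = 10^(1.34/10) = 1.361, G_1 = 10^(−1.34/10) = 0.7345
  Stage 2: F_2 = 10^(0.434/10) = 1.105, G_2 = 10^(8.23/10) = 6.653
  Stage 3: F_3 = 10^(2.18/10) = 1.652, G_3 = 10^(8.98/10) = 7.907
Friis cascade:
  F = 1.361 + (1.105 − 1)/0.7345 + (1.652 − 1)/4.887 = 1.638
NF = 10 log₁₀(1.638) = 2.14 dB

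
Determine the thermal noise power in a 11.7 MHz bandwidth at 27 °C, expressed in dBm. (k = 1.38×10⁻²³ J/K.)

T = 27 °C + 273.15 = 300.15 K
P_n = kTB = 1.38×10⁻²³ × 300.15 × 1.17×10⁷ = 4.85×10⁻¹⁴ W
In dBm: 10 log₁₀(4.85×10⁻¹⁴ / 10⁻³) = −103.1 dBm

−103.1 dBm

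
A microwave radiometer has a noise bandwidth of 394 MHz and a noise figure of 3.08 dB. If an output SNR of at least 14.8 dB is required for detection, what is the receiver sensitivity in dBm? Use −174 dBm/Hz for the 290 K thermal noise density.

−70.2 dBm

Sensitivity = −174 + 10 log₁₀(B) + NF + SNR_min
= −174 + 85.95 + 3.08 + 14.8
= −70.17 dBm → −70.2 dBm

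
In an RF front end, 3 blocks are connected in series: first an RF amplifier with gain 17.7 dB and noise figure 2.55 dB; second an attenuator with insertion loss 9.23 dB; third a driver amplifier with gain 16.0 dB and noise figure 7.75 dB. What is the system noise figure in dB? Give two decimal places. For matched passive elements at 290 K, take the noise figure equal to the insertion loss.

Convert to linear (a loss of L dB is a gain of −L dB): F_i = 10^(NF_i/10), G_i = 10^(G_i,dB/10)
  Stage 1: F_1 = 10^(2.55/10) = 1.799, G_1 = 10^(17.7/10) = 58.88
  Stage 2: F_2 = 10^(9.23/10) = 8.375, G_2 = 10^(−9.23/10) = 0.1194
  Stage 3: F_3 = 10^(7.75/10) = 5.957, G_3 = 10^(16.0/10) = 39.81
Friis cascade:
  F = 1.799 + (8.375 − 1)/58.88 + (5.957 − 1)/7.031 = 2.629
NF = 10 log₁₀(2.629) = 4.20 dB

4.20 dB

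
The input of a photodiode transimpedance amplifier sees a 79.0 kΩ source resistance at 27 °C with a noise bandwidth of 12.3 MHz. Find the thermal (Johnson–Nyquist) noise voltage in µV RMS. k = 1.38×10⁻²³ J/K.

127 µV

T = 27 °C + 273.15 = 300.15 K
V_n = √(4kTRB)
4kTRB = 4 × 1.38×10⁻²³ × 300.15 × 7.90×10⁴ × 1.23×10⁷ = 1.61×10⁻⁸ V²
V_n = √(1.61×10⁻⁸) = 1.27×10⁻⁴ V = 127 µV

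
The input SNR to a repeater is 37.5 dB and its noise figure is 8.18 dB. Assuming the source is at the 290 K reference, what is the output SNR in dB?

29.32 dB

By definition F = SNR_in/SNR_out, so in dB: SNR_out = SNR_in − NF
SNR_out = 37.5 − 8.18 = 29.32 dB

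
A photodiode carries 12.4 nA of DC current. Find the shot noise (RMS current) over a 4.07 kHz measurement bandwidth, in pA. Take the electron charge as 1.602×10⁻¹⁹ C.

I_n = √(2qI·B)
2qI·B = 2 × 1.602×10⁻¹⁹ × 1.24×10⁻⁸ × 4.07×10³ = 1.62×10⁻²³ A²
I_n = √(1.62×10⁻²³) = 4.02×10⁻¹² A = 4.02 pA

4.02 pA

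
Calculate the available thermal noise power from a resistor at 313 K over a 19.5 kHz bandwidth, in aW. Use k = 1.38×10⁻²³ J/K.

84.2 aW

P_n = kTB = 1.38×10⁻²³ × 313 × 1.95×10⁴ = 8.42×10⁻¹⁷ W = 84.2 aW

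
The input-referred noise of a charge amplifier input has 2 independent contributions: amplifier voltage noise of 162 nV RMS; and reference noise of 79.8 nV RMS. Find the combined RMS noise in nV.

181 nV

Uncorrelated sources add in power (mean-square): V_tot = √(ΣV_i²)
V_tot = √[(1.62×10⁻⁷)² + (7.98×10⁻⁸)²] = 1.81×10⁻⁷ V = 181 nV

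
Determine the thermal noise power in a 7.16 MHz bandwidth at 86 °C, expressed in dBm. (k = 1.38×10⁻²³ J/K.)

−104.5 dBm

T = 86 °C + 273.15 = 359.15 K
P_n = kTB = 1.38×10⁻²³ × 359.15 × 7.16×10⁶ = 3.55×10⁻¹⁴ W
In dBm: 10 log₁₀(3.55×10⁻¹⁴ / 10⁻³) = −104.5 dBm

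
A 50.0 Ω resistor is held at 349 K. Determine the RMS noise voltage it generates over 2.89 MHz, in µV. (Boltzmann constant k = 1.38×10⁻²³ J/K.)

1.67 µV

V_n = √(4kTRB)
4kTRB = 4 × 1.38×10⁻²³ × 349 × 5.00×10¹ × 2.89×10⁶ = 2.78×10⁻¹² V²
V_n = √(2.78×10⁻¹²) = 1.67×10⁻⁶ V = 1.67 µV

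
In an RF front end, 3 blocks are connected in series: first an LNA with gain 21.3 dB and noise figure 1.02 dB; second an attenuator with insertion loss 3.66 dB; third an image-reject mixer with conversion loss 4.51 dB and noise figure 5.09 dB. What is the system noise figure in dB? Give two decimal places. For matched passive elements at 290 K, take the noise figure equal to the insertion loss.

1.18 dB

Convert to linear (a loss of L dB is a gain of −L dB): F_i = 10^(NF_i/10), G_i = 10^(G_i,dB/10)
  Stage 1: F_1 = 10^(1.02/10) = 1.265, G_1 = 10^(21.3/10) = 134.9
  Stage 2: F_2 = 10^(3.66/10) = 2.323, G_2 = 10^(−3.66/10) = 0.4305
  Stage 3: F_3 = 10^(5.09/10) = 3.228, G_3 = 10^(−4.51/10) = 0.3540
Friis cascade:
  F = 1.265 + (2.323 − 1)/134.9 + (3.228 − 1)/58.08 = 1.313
NF = 10 log₁₀(1.313) = 1.18 dB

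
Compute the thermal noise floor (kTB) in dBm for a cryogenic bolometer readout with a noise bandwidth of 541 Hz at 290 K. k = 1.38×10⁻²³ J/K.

P_n = kTB = 1.38×10⁻²³ × 290 × 5.41×10² = 2.17×10⁻¹⁸ W
In dBm: 10 log₁₀(2.17×10⁻¹⁸ / 10⁻³) = −146.6 dBm

−146.6 dBm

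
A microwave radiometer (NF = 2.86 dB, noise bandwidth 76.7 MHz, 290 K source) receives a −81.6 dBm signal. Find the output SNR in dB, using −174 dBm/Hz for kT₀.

Noise floor: N = −174 + 10 log₁₀(B) + NF
10 log₁₀(7.67×10⁷) = 78.85 dB
N = −174 + 78.85 + 2.86 = −92.29 dBm
SNR = P_sig − N = −81.6 − (−92.29) = 10.69 dB → 10.7 dB

10.7 dB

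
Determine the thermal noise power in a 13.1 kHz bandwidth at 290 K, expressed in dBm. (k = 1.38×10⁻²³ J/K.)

−132.8 dBm

P_n = kTB = 1.38×10⁻²³ × 290 × 1.31×10⁴ = 5.24×10⁻¹⁷ W
In dBm: 10 log₁₀(5.24×10⁻¹⁷ / 10⁻³) = −132.8 dBm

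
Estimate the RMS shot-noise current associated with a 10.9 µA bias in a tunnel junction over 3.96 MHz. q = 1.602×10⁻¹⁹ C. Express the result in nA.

3.72 nA

I_n = √(2qI·B)
2qI·B = 2 × 1.602×10⁻¹⁹ × 1.09×10⁻⁵ × 3.96×10⁶ = 1.38×10⁻¹⁷ A²
I_n = √(1.38×10⁻¹⁷) = 3.72×10⁻⁹ A = 3.72 nA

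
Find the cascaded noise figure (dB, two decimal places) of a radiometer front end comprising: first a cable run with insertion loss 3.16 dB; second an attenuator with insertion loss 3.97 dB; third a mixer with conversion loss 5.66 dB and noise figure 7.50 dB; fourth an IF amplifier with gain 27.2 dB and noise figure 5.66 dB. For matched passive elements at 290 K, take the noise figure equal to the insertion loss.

19.03 dB

Convert to linear (a loss of L dB is a gain of −L dB): F_i = 10^(NF_i/10), G_i = 10^(G_i,dB/10)
  Stage 1: F_1 = 10^(3.16/10) = 2.070, G_1 = 10^(−3.16/10) = 0.4831
  Stage 2: F_2 = 10^(3.97/10) = 2.495, G_2 = 10^(−3.97/10) = 0.4009
  Stage 3: F_3 = 10^(7.50/10) = 5.623, G_3 = 10^(−5.66/10) = 0.2716
  Stage 4: F_4 = 10^(5.66/10) = 3.681, G_4 = 10^(27.2/10) = 524.8
Friis cascade:
  F = 2.070 + (2.495 − 1)/0.4831 + (5.623 − 1)/0.1936 + (3.681 − 1)/0.05260 = 80.01
NF = 10 log₁₀(80.01) = 19.03 dB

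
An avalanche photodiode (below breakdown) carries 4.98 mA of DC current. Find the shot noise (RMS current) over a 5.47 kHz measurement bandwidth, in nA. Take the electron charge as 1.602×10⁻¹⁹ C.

I_n = √(2qI·B)
2qI·B = 2 × 1.602×10⁻¹⁹ × 4.98×10⁻³ × 5.47×10³ = 8.73×10⁻¹⁸ A²
I_n = √(8.73×10⁻¹⁸) = 2.95×10⁻⁹ A = 2.95 nA

2.95 nA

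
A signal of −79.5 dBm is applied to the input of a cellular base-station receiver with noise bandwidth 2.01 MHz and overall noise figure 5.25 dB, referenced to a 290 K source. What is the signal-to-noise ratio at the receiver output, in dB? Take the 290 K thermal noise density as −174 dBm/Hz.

26.2 dB

Noise floor: N = −174 + 10 log₁₀(B) + NF
10 log₁₀(2.01×10⁶) = 63.03 dB
N = −174 + 63.03 + 5.25 = −105.72 dBm
SNR = P_sig − N = −79.5 − (−105.72) = 26.22 dB → 26.2 dB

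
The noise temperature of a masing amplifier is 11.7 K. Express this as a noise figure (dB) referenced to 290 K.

0.172 dB

F = 1 + T_e/T₀ = 1 + 11.7/290 = 1.04034
NF = 10 log₁₀(1.04034) = 0.172 dB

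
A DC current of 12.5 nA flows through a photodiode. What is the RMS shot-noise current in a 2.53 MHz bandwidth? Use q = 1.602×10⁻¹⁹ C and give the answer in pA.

101 pA

I_n = √(2qI·B)
2qI·B = 2 × 1.602×10⁻¹⁹ × 1.25×10⁻⁸ × 2.53×10⁶ = 1.01×10⁻²⁰ A²
I_n = √(1.01×10⁻²⁰) = 1.01×10⁻¹⁰ A = 101 pA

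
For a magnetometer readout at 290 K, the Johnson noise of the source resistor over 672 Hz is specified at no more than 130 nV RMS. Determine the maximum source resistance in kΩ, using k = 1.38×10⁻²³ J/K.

Johnson–Nyquist: V_n = √(4kTRB) ⇒ R = V_n² / (4kTB)
4kTB = 4 × 1.38×10⁻²³ × 290 × 6.72×10² = 1.08×10⁻¹⁷
R = (1.30×10⁻⁷)² / 1.08×10⁻¹⁷ = 1.57×10³ Ω = 1.57 kΩ

1.57 kΩ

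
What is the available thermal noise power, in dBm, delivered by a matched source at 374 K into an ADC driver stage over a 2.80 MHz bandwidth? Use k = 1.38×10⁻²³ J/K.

−108.4 dBm

P_n = kTB = 1.38×10⁻²³ × 374 × 2.80×10⁶ = 1.45×10⁻¹⁴ W
In dBm: 10 log₁₀(1.45×10⁻¹⁴ / 10⁻³) = −108.4 dBm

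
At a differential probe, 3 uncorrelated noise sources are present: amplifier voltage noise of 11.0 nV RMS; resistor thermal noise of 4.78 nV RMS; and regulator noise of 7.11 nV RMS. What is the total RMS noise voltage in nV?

13.9 nV

Uncorrelated sources add in power (mean-square): V_tot = √(ΣV_i²)
V_tot = √[(1.10×10⁻⁸)² + (4.78×10⁻⁹)² + (7.11×10⁻⁹)²] = 1.39×10⁻⁸ V = 13.9 nV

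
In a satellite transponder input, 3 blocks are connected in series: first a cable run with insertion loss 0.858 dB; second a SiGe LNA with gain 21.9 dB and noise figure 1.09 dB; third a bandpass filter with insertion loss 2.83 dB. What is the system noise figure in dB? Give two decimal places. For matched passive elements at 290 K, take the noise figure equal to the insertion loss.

1.97 dB

Convert to linear (a loss of L dB is a gain of −L dB): F_i = 10^(NF_i/10), G_i = 10^(G_i,dB/10)
  Stage 1: F_1 = 10^(0.858/10) = 1.218, G_1 = 10^(−0.858/10) = 0.8207
  Stage 2: F_2 = 10^(1.09/10) = 1.285, G_2 = 10^(21.9/10) = 154.9
  Stage 3: F_3 = 10^(2.83/10) = 1.919, G_3 = 10^(−2.83/10) = 0.5212
Friis cascade:
  F = 1.218 + (1.285 − 1)/0.8207 + (1.919 − 1)/127.1 = 1.573
NF = 10 log₁₀(1.573) = 1.97 dB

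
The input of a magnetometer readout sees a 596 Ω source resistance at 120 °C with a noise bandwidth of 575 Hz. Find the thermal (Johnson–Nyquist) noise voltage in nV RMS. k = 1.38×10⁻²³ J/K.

86.2 nV

T = 120 °C + 273.15 = 393.15 K
V_n = √(4kTRB)
4kTRB = 4 × 1.38×10⁻²³ × 393.15 × 5.96×10² × 5.75×10² = 7.44×10⁻¹⁵ V²
V_n = √(7.44×10⁻¹⁵) = 8.62×10⁻⁸ V = 86.2 nV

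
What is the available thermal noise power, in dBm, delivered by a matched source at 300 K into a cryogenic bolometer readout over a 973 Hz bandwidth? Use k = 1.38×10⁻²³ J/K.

P_n = kTB = 1.38×10⁻²³ × 300 × 9.73×10² = 4.03×10⁻¹⁸ W
In dBm: 10 log₁₀(4.03×10⁻¹⁸ / 10⁻³) = −143.9 dBm

−143.9 dBm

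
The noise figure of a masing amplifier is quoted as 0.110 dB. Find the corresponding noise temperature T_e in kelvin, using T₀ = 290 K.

F = 10^(0.110/10) = 1.02565
T_e = (F − 1)·T₀ = (1.02565 − 1) × 290 = 7.44 K

7.44 K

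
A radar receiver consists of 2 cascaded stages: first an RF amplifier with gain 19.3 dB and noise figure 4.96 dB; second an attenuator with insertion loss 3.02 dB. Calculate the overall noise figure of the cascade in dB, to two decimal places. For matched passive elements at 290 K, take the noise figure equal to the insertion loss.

Convert to linear (a loss of L dB is a gain of −L dB): F_i = 10^(NF_i/10), G_i = 10^(G_i,dB/10)
  Stage 1: F_1 = 10^(4.96/10) = 3.133, G_1 = 10^(19.3/10) = 85.11
  Stage 2: F_2 = 10^(3.02/10) = 2.004, G_2 = 10^(−3.02/10) = 0.4989
Friis cascade:
  F = 3.133 + (2.004 − 1)/85.11 = 3.145
NF = 10 log₁₀(3.145) = 4.98 dB

4.98 dB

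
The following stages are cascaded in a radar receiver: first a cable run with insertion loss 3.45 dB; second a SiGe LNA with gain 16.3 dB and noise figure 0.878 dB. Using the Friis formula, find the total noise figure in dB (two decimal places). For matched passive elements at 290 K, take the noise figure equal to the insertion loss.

4.33 dB

Convert to linear (a loss of L dB is a gain of −L dB): F_i = 10^(NF_i/10), G_i = 10^(G_i,dB/10)
  Stage 1: F_1 = 10^(3.45/10) = 2.213, G_1 = 10^(−3.45/10) = 0.4519
  Stage 2: F_2 = 10^(0.878/10) = 1.224, G_2 = 10^(16.3/10) = 42.66
Friis cascade:
  F = 2.213 + (1.224 − 1)/0.4519 = 2.709
NF = 10 log₁₀(2.709) = 4.33 dB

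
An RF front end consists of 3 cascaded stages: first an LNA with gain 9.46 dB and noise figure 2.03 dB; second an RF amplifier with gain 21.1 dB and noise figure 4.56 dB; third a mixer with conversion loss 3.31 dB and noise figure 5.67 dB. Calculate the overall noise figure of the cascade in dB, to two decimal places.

Convert to linear (a loss of L dB is a gain of −L dB): F_i = 10^(NF_i/10), G_i = 10^(G_i,dB/10)
  Stage 1: F_1 = 10^(2.03/10) = 1.596, G_1 = 10^(9.46/10) = 8.831
  Stage 2: F_2 = 10^(4.56/10) = 2.858, G_2 = 10^(21.1/10) = 128.8
  Stage 3: F_3 = 10^(5.67/10) = 3.690, G_3 = 10^(−3.31/10) = 0.4667
Friis cascade:
  F = 1.596 + (2.858 − 1)/8.831 + (3.690 − 1)/1138 = 1.809
NF = 10 log₁₀(1.809) = 2.57 dB

2.57 dB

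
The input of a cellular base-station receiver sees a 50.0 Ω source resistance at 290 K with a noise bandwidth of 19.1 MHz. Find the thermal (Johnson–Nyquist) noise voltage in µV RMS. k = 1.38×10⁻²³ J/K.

V_n = √(4kTRB)
4kTRB = 4 × 1.38×10⁻²³ × 290 × 5.00×10¹ × 1.91×10⁷ = 1.53×10⁻¹¹ V²
V_n = √(1.53×10⁻¹¹) = 3.91×10⁻⁶ V = 3.91 µV

3.91 µV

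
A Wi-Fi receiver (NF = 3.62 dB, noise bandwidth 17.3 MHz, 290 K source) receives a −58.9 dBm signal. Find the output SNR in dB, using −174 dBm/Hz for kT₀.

39.1 dB

Noise floor: N = −174 + 10 log₁₀(B) + NF
10 log₁₀(1.73×10⁷) = 72.38 dB
N = −174 + 72.38 + 3.62 = −98.00 dBm
SNR = P_sig − N = −58.9 − (−98.00) = 39.10 dB → 39.1 dB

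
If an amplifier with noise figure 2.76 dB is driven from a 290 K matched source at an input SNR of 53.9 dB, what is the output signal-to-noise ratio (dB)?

By definition F = SNR_in/SNR_out, so in dB: SNR_out = SNR_in − NF
SNR_out = 53.9 − 2.76 = 51.14 dB

51.14 dB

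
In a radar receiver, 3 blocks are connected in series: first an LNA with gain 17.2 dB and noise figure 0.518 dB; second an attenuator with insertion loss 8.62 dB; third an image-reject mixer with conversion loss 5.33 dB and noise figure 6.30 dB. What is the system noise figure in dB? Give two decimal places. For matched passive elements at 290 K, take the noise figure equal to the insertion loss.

Convert to linear (a loss of L dB is a gain of −L dB): F_i = 10^(NF_i/10), G_i = 10^(G_i,dB/10)
  Stage 1: F_1 = 10^(0.518/10) = 1.127, G_1 = 10^(17.2/10) = 52.48
  Stage 2: F_2 = 10^(8.62/10) = 7.278, G_2 = 10^(−8.62/10) = 0.1374
  Stage 3: F_3 = 10^(6.30/10) = 4.266, G_3 = 10^(−5.33/10) = 0.2931
Friis cascade:
  F = 1.127 + (7.278 − 1)/52.48 + (4.266 − 1)/7.211 = 1.699
NF = 10 log₁₀(1.699) = 2.30 dB

2.30 dB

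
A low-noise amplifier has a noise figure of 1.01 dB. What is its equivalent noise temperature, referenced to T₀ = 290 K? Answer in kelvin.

75.9 K

F = 10^(1.01/10) = 1.26183
T_e = (F − 1)·T₀ = (1.26183 − 1) × 290 = 75.9 K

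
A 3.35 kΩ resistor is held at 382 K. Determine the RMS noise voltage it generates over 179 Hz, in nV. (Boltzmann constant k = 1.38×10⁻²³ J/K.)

V_n = √(4kTRB)
4kTRB = 4 × 1.38×10⁻²³ × 382 × 3.35×10³ × 1.79×10² = 1.26×10⁻¹⁴ V²
V_n = √(1.26×10⁻¹⁴) = 1.12×10⁻⁷ V = 112 nV

112 nV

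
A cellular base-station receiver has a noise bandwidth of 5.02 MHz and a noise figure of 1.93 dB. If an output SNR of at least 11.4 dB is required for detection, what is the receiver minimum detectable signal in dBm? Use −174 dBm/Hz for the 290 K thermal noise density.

−93.7 dBm

Sensitivity = −174 + 10 log₁₀(B) + NF + SNR_min
= −174 + 67.01 + 1.93 + 11.4
= −93.66 dBm → −93.7 dBm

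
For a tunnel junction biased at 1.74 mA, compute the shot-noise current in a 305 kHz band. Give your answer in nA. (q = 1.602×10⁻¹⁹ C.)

I_n = √(2qI·B)
2qI·B = 2 × 1.602×10⁻¹⁹ × 1.74×10⁻³ × 3.05×10⁵ = 1.70×10⁻¹⁶ A²
I_n = √(1.70×10⁻¹⁶) = 1.30×10⁻⁸ A = 13.0 nA

13.0 nA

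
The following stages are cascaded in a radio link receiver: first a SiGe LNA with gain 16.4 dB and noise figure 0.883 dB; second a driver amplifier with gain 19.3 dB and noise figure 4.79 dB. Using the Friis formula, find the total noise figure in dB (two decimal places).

1.04 dB

Convert to linear (a loss of L dB is a gain of −L dB): F_i = 10^(NF_i/10), G_i = 10^(G_i,dB/10)
  Stage 1: F_1 = 10^(0.883/10) = 1.225, G_1 = 10^(16.4/10) = 43.65
  Stage 2: F_2 = 10^(4.79/10) = 3.013, G_2 = 10^(19.3/10) = 85.11
Friis cascade:
  F = 1.225 + (3.013 − 1)/43.65 = 1.272
NF = 10 log₁₀(1.272) = 1.04 dB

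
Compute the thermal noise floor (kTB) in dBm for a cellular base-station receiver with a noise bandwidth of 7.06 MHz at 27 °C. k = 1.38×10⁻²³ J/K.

−105.3 dBm

T = 27 °C + 273.15 = 300.15 K
P_n = kTB = 1.38×10⁻²³ × 300.15 × 7.06×10⁶ = 2.92×10⁻¹⁴ W
In dBm: 10 log₁₀(2.92×10⁻¹⁴ / 10⁻³) = −105.3 dBm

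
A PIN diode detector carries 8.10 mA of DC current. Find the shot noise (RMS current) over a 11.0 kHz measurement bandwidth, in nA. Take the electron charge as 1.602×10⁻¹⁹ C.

I_n = √(2qI·B)
2qI·B = 2 × 1.602×10⁻¹⁹ × 8.10×10⁻³ × 1.10×10⁴ = 2.85×10⁻¹⁷ A²
I_n = √(2.85×10⁻¹⁷) = 5.34×10⁻⁹ A = 5.34 nA

5.34 nA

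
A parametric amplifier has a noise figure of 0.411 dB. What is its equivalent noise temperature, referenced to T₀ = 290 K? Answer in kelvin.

28.8 K

F = 10^(0.411/10) = 1.09926
T_e = (F − 1)·T₀ = (1.09926 − 1) × 290 = 28.8 K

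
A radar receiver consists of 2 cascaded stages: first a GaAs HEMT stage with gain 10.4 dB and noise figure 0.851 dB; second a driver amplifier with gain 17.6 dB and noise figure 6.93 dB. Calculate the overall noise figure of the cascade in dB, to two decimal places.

Convert to linear (a loss of L dB is a gain of −L dB): F_i = 10^(NF_i/10), G_i = 10^(G_i,dB/10)
  Stage 1: F_1 = 10^(0.851/10) = 1.216, G_1 = 10^(10.4/10) = 10.96
  Stage 2: F_2 = 10^(6.93/10) = 4.932, G_2 = 10^(17.6/10) = 57.54
Friis cascade:
  F = 1.216 + (4.932 − 1)/10.96 = 1.575
NF = 10 log₁₀(1.575) = 1.97 dB

1.97 dB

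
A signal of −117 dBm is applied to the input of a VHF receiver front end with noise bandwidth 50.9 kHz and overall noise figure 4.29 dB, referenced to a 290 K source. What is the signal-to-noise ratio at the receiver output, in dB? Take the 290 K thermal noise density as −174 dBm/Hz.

5.6 dB

Noise floor: N = −174 + 10 log₁₀(B) + NF
10 log₁₀(5.09×10⁴) = 47.07 dB
N = −174 + 47.07 + 4.29 = −122.64 dBm
SNR = P_sig − N = −117 − (−122.64) = 5.64 dB → 5.6 dB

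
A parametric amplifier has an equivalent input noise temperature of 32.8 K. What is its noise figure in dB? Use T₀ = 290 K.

0.465 dB

F = 1 + T_e/T₀ = 1 + 32.8/290 = 1.1131
NF = 10 log₁₀(1.1131) = 0.465 dB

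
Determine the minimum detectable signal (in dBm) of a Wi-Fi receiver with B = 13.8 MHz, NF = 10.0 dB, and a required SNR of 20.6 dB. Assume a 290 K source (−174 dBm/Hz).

Sensitivity = −174 + 10 log₁₀(B) + NF + SNR_min
= −174 + 71.4 + 10.0 + 20.6
= −72.0 dBm → −72.0 dBm

−72.0 dBm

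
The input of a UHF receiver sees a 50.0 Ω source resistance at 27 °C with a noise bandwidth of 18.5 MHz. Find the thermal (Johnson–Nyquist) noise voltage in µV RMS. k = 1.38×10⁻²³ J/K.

3.91 µV

T = 27 °C + 273.15 = 300.15 K
V_n = √(4kTRB)
4kTRB = 4 × 1.38×10⁻²³ × 300.15 × 5.00×10¹ × 1.85×10⁷ = 1.53×10⁻¹¹ V²
V_n = √(1.53×10⁻¹¹) = 3.91×10⁻⁶ V = 3.91 µV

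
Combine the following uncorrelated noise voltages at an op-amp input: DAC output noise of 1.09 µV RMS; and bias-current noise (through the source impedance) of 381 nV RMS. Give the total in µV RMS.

Uncorrelated sources add in power (mean-square): V_tot = √(ΣV_i²)
V_tot = √[(1.09×10⁻⁶)² + (3.81×10⁻⁷)²] = 1.15×10⁻⁶ V = 1.15 µV

1.15 µV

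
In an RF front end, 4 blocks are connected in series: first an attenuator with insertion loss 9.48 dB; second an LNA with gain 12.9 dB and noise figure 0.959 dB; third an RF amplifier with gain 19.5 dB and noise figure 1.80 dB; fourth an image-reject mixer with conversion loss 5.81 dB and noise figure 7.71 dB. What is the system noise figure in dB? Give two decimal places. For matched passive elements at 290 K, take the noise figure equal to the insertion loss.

10.54 dB

Convert to linear (a loss of L dB is a gain of −L dB): F_i = 10^(NF_i/10), G_i = 10^(G_i,dB/10)
  Stage 1: F_1 = 10^(9.48/10) = 8.872, G_1 = 10^(−9.48/10) = 0.1127
  Stage 2: F_2 = 10^(0.959/10) = 1.247, G_2 = 10^(12.9/10) = 19.50
  Stage 3: F_3 = 10^(1.80/10) = 1.514, G_3 = 10^(19.5/10) = 89.13
  Stage 4: F_4 = 10^(7.71/10) = 5.902, G_4 = 10^(−5.81/10) = 0.2624
Friis cascade:
  F = 8.872 + (1.247 − 1)/0.1127 + (1.514 − 1)/2.198 + (5.902 − 1)/195.9 = 11.32
NF = 10 log₁₀(11.32) = 10.54 dB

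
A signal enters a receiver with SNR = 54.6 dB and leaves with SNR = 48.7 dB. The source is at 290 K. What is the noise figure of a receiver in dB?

NF (dB) = SNR_in(dB) − SNR_out(dB) when the source is at T₀
NF = 54.6 − 48.7 = 5.9 dB

5.9 dB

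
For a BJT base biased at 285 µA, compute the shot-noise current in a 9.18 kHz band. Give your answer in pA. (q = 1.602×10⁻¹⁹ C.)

I_n = √(2qI·B)
2qI·B = 2 × 1.602×10⁻¹⁹ × 2.85×10⁻⁴ × 9.18×10³ = 8.38×10⁻¹⁹ A²
I_n = √(8.38×10⁻¹⁹) = 9.16×10⁻¹⁰ A = 916 pA

916 pA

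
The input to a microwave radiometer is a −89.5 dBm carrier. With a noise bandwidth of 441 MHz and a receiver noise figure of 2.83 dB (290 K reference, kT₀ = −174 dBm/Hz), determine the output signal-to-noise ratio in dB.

Noise floor: N = −174 + 10 log₁₀(B) + NF
10 log₁₀(4.41×10⁸) = 86.44 dB
N = −174 + 86.44 + 2.83 = −84.73 dBm
SNR = P_sig − N = −89.5 − (−84.73) = −4.77 dB → −4.8 dB

−4.8 dB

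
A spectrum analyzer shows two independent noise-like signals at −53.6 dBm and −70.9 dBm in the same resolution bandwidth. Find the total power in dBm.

−53.5 dBm

Convert to linear, add, convert back:
P₁ = 4.37×10⁻⁹ W, P₂ = 8.13×10⁻¹¹ W
P_tot = 4.45×10⁻⁹ W → 10 log₁₀(P_tot / 10⁻³) = −53.5 dBm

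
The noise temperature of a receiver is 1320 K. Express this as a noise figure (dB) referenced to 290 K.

7.44 dB

F = 1 + T_e/T₀ = 1 + 1320/290 = 5.55172
NF = 10 log₁₀(5.55172) = 7.44 dB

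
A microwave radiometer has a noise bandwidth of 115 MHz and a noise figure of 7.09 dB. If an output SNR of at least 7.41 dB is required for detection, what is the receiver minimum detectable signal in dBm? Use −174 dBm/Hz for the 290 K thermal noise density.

Sensitivity = −174 + 10 log₁₀(B) + NF + SNR_min
= −174 + 80.61 + 7.09 + 7.41
= −78.89 dBm → −78.9 dBm

−78.9 dBm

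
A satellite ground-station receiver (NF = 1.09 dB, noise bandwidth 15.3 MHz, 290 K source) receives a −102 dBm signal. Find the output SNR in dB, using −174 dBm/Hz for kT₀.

−0.9 dB

Noise floor: N = −174 + 10 log₁₀(B) + NF
10 log₁₀(1.53×10⁷) = 71.85 dB
N = −174 + 71.85 + 1.09 = −101.06 dBm
SNR = P_sig − N = −102 − (−101.06) = −0.94 dB → −0.9 dB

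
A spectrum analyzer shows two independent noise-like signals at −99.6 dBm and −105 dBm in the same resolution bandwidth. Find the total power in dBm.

−98.5 dBm

Convert to linear, add, convert back:
P₁ = 1.10×10⁻¹³ W, P₂ = 3.16×10⁻¹⁴ W
P_tot = 1.41×10⁻¹³ W → 10 log₁₀(P_tot / 10⁻³) = −98.5 dBm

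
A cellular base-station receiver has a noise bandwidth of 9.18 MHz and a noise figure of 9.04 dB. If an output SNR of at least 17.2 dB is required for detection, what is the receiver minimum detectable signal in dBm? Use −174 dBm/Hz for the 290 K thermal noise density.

−78.1 dBm

Sensitivity = −174 + 10 log₁₀(B) + NF + SNR_min
= −174 + 69.63 + 9.04 + 17.2
= −78.13 dBm → −78.1 dBm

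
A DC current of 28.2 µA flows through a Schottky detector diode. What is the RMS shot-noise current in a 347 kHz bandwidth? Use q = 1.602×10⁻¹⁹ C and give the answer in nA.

1.77 nA

I_n = √(2qI·B)
2qI·B = 2 × 1.602×10⁻¹⁹ × 2.82×10⁻⁵ × 3.47×10⁵ = 3.14×10⁻¹⁸ A²
I_n = √(3.14×10⁻¹⁸) = 1.77×10⁻⁹ A = 1.77 nA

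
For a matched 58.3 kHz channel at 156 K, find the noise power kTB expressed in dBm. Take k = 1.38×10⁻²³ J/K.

P_n = kTB = 1.38×10⁻²³ × 156 × 5.83×10⁴ = 1.26×10⁻¹⁶ W
In dBm: 10 log₁₀(1.26×10⁻¹⁶ / 10⁻³) = −129.0 dBm

−129.0 dBm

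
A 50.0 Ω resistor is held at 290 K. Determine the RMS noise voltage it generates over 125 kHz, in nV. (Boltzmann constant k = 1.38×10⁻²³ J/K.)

316 nV

V_n = √(4kTRB)
4kTRB = 4 × 1.38×10⁻²³ × 290 × 5.00×10¹ × 1.25×10⁵ = 1.00×10⁻¹³ V²
V_n = √(1.00×10⁻¹³) = 3.16×10⁻⁷ V = 316 nV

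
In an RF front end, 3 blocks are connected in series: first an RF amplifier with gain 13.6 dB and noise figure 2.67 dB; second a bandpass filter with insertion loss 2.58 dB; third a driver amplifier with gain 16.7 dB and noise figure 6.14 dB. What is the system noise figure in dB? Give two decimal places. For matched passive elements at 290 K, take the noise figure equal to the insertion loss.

Convert to linear (a loss of L dB is a gain of −L dB): F_i = 10^(NF_i/10), G_i = 10^(G_i,dB/10)
  Stage 1: F_1 = 10^(2.67/10) = 1.849, G_1 = 10^(13.6/10) = 22.91
  Stage 2: F_2 = 10^(2.58/10) = 1.811, G_2 = 10^(−2.58/10) = 0.5521
  Stage 3: F_3 = 10^(6.14/10) = 4.111, G_3 = 10^(16.7/10) = 46.77
Friis cascade:
  F = 1.849 + (1.811 − 1)/22.91 + (4.111 − 1)/12.65 = 2.131
NF = 10 log₁₀(2.131) = 3.29 dB

3.29 dB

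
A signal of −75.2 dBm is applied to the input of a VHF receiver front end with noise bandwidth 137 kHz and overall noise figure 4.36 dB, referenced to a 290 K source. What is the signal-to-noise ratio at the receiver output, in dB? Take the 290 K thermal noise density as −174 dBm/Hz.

Noise floor: N = −174 + 10 log₁₀(B) + NF
10 log₁₀(1.37×10⁵) = 51.37 dB
N = −174 + 51.37 + 4.36 = −118.27 dBm
SNR = P_sig − N = −75.2 − (−118.27) = 43.07 dB → 43.1 dB

43.1 dB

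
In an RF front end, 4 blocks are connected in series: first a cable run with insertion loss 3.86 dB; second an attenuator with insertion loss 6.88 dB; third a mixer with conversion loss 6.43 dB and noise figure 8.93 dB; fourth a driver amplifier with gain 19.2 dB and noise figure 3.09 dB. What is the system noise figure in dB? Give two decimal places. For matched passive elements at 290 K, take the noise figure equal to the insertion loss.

21.67 dB

Convert to linear (a loss of L dB is a gain of −L dB): F_i = 10^(NF_i/10), G_i = 10^(G_i,dB/10)
  Stage 1: F_1 = 10^(3.86/10) = 2.432, G_1 = 10^(−3.86/10) = 0.4111
  Stage 2: F_2 = 10^(6.88/10) = 4.875, G_2 = 10^(−6.88/10) = 0.2051
  Stage 3: F_3 = 10^(8.93/10) = 7.816, G_3 = 10^(−6.43/10) = 0.2275
  Stage 4: F_4 = 10^(3.09/10) = 2.037, G_4 = 10^(19.2/10) = 83.18
Friis cascade:
  F = 2.432 + (4.875 − 1)/0.4111 + (7.816 − 1)/0.08433 + (2.037 − 1)/0.01919 = 146.7
NF = 10 log₁₀(146.7) = 21.67 dB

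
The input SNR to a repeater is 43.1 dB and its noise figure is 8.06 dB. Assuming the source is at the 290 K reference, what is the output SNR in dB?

35.04 dB

By definition F = SNR_in/SNR_out, so in dB: SNR_out = SNR_in − NF
SNR_out = 43.1 − 8.06 = 35.04 dB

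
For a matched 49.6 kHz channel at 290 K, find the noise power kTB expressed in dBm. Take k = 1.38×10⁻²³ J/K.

−127.0 dBm

P_n = kTB = 1.38×10⁻²³ × 290 × 4.96×10⁴ = 1.98×10⁻¹⁶ W
In dBm: 10 log₁₀(1.98×10⁻¹⁶ / 10⁻³) = −127.0 dBm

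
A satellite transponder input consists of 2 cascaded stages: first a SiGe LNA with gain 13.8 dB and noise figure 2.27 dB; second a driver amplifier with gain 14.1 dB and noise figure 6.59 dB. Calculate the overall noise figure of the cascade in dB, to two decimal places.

2.64 dB

Convert to linear (a loss of L dB is a gain of −L dB): F_i = 10^(NF_i/10), G_i = 10^(G_i,dB/10)
  Stage 1: F_1 = 10^(2.27/10) = 1.687, G_1 = 10^(13.8/10) = 23.99
  Stage 2: F_2 = 10^(6.59/10) = 4.560, G_2 = 10^(14.1/10) = 25.70
Friis cascade:
  F = 1.687 + (4.560 − 1)/23.99 = 1.835
NF = 10 log₁₀(1.835) = 2.64 dB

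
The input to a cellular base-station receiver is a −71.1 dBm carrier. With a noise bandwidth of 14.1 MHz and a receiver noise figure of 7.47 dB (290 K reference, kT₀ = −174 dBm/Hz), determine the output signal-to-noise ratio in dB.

23.9 dB

Noise floor: N = −174 + 10 log₁₀(B) + NF
10 log₁₀(1.41×10⁷) = 71.49 dB
N = −174 + 71.49 + 7.47 = −95.04 dBm
SNR = P_sig − N = −71.1 − (−95.04) = 23.94 dB → 23.9 dB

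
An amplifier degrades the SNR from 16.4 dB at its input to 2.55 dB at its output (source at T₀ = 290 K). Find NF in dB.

NF (dB) = SNR_in(dB) − SNR_out(dB) when the source is at T₀
NF = 16.4 − 2.55 = 13.85 dB

13.85 dB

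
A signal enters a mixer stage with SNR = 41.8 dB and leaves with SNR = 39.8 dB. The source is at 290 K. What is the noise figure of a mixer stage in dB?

2.0 dB

NF (dB) = SNR_in(dB) − SNR_out(dB) when the source is at T₀
NF = 41.8 − 39.8 = 2.0 dB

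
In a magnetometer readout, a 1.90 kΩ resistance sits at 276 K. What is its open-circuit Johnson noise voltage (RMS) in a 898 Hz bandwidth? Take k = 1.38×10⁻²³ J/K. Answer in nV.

V_n = √(4kTRB)
4kTRB = 4 × 1.38×10⁻²³ × 276 × 1.90×10³ × 8.98×10² = 2.60×10⁻¹⁴ V²
V_n = √(2.60×10⁻¹⁴) = 1.61×10⁻⁷ V = 161 nV

161 nV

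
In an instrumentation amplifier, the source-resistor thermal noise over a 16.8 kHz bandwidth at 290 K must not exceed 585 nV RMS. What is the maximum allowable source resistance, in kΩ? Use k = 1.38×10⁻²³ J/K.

Johnson–Nyquist: V_n = √(4kTRB) ⇒ R = V_n² / (4kTB)
4kTB = 4 × 1.38×10⁻²³ × 290 × 1.68×10⁴ = 2.69×10⁻¹⁶
R = (5.85×10⁻⁷)² / 2.69×10⁻¹⁶ = 1.27×10³ Ω = 1.27 kΩ

1.27 kΩ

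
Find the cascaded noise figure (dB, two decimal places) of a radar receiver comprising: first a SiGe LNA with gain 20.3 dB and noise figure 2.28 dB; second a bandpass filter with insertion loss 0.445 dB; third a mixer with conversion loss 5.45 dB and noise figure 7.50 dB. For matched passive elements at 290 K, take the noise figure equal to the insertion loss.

2.40 dB

Convert to linear (a loss of L dB is a gain of −L dB): F_i = 10^(NF_i/10), G_i = 10^(G_i,dB/10)
  Stage 1: F_1 = 10^(2.28/10) = 1.690, G_1 = 10^(20.3/10) = 107.2
  Stage 2: F_2 = 10^(0.445/10) = 1.108, G_2 = 10^(−0.445/10) = 0.9026
  Stage 3: F_3 = 10^(7.50/10) = 5.623, G_3 = 10^(−5.45/10) = 0.2851
Friis cascade:
  F = 1.690 + (1.108 − 1)/107.2 + (5.623 − 1)/96.72 = 1.739
NF = 10 log₁₀(1.739) = 2.40 dB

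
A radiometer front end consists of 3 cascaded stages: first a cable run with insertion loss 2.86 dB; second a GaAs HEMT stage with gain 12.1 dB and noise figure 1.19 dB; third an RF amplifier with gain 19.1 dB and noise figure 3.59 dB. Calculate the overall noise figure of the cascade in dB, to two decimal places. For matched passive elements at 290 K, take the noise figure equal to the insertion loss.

4.30 dB

Convert to linear (a loss of L dB is a gain of −L dB): F_i = 10^(NF_i/10), G_i = 10^(G_i,dB/10)
  Stage 1: F_1 = 10^(2.86/10) = 1.932, G_1 = 10^(−2.86/10) = 0.5176
  Stage 2: F_2 = 10^(1.19/10) = 1.315, G_2 = 10^(12.1/10) = 16.22
  Stage 3: F_3 = 10^(3.59/10) = 2.286, G_3 = 10^(19.1/10) = 81.28
Friis cascade:
  F = 1.932 + (1.315 − 1)/0.5176 + (2.286 − 1)/8.395 = 2.694
NF = 10 log₁₀(2.694) = 4.30 dB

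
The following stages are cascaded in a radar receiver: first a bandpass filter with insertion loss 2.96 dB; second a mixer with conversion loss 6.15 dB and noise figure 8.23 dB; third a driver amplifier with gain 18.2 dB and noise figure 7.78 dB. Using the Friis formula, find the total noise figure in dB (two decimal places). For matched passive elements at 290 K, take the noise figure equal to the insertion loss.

Convert to linear (a loss of L dB is a gain of −L dB): F_i = 10^(NF_i/10), G_i = 10^(G_i,dB/10)
  Stage 1: F_1 = 10^(2.96/10) = 1.977, G_1 = 10^(−2.96/10) = 0.5058
  Stage 2: F_2 = 10^(8.23/10) = 6.653, G_2 = 10^(−6.15/10) = 0.2427
  Stage 3: F_3 = 10^(7.78/10) = 5.998, G_3 = 10^(18.2/10) = 66.07
Friis cascade:
  F = 1.977 + (6.653 − 1)/0.5058 + (5.998 − 1)/0.1227 = 53.87
NF = 10 log₁₀(53.87) = 17.31 dB

17.31 dB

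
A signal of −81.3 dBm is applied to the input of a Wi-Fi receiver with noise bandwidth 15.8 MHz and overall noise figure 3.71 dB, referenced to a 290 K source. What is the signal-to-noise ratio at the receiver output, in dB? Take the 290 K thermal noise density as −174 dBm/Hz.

17.0 dB

Noise floor: N = −174 + 10 log₁₀(B) + NF
10 log₁₀(1.58×10⁷) = 71.99 dB
N = −174 + 71.99 + 3.71 = −98.30 dBm
SNR = P_sig − N = −81.3 − (−98.30) = 17.00 dB → 17.0 dB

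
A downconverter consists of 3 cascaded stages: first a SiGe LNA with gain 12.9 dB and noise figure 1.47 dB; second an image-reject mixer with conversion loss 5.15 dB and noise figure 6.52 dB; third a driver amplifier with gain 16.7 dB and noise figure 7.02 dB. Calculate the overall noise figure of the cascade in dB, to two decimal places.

Convert to linear (a loss of L dB is a gain of −L dB): F_i = 10^(NF_i/10), G_i = 10^(G_i,dB/10)
  Stage 1: F_1 = 10^(1.47/10) = 1.403, G_1 = 10^(12.9/10) = 19.50
  Stage 2: F_2 = 10^(6.52/10) = 4.487, G_2 = 10^(−5.15/10) = 0.3055
  Stage 3: F_3 = 10^(7.02/10) = 5.035, G_3 = 10^(16.7/10) = 46.77
Friis cascade:
  F = 1.403 + (4.487 − 1)/19.50 + (5.035 − 1)/5.957 = 2.259
NF = 10 log₁₀(2.259) = 3.54 dB

3.54 dB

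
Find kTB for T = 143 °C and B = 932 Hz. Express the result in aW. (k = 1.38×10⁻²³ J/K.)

T = 143 °C + 273.15 = 416.15 K
P_n = kTB = 1.38×10⁻²³ × 416.15 × 9.32×10² = 5.35×10⁻¹⁸ W = 5.35 aW

5.35 aW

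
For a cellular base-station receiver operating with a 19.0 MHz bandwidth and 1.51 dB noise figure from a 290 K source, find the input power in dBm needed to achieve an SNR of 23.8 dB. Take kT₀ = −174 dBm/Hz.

−75.9 dBm

Sensitivity = −174 + 10 log₁₀(B) + NF + SNR_min
= −174 + 72.79 + 1.51 + 23.8
= −75.90 dBm → −75.9 dBm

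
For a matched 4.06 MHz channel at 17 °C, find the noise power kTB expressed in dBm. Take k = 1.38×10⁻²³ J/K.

−107.9 dBm

T = 17 °C + 273.15 = 290.15 K
P_n = kTB = 1.38×10⁻²³ × 290.15 × 4.06×10⁶ = 1.63×10⁻¹⁴ W
In dBm: 10 log₁₀(1.63×10⁻¹⁴ / 10⁻³) = −107.9 dBm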